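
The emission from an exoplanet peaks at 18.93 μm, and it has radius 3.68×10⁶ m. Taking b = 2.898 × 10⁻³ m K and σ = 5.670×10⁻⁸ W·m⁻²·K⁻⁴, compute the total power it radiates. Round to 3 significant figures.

P ≈ 5.30×10¹⁵ W

Wien's law: T = b/λ_max = 2.898×10⁻³/1.893×10⁻⁵ = 153.090 K.
Surface area A = 4πR² = 4π(3.68×10⁶ m)² = 1.70179×10¹⁴ m².
Then P = σAT⁴ = 5.670×10⁻⁸×1.70179×10¹⁴×(153.090)⁴ = 5.30×10¹⁵ W.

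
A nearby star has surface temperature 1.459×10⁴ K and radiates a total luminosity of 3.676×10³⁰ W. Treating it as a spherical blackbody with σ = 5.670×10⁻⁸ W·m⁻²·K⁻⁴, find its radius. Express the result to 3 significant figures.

R ≈ 1.07×10¹⁰ m

L = 4πR²σT⁴ ⇒ R = √(L/(4πσT⁴)).
σT⁴ = 2.56924×10⁹ W/m², so R = √(3.676×10³⁰/(4π×2.56924×10⁹)) = 1.07×10¹⁰ m.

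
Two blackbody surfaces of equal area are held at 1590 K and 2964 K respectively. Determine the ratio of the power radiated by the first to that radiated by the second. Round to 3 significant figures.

With equal areas, P₁/P₂ = (T₁/T₂)⁴ = (1590/2964)⁴ = 0.0828.

P₁/P₂ ≈ 0.0828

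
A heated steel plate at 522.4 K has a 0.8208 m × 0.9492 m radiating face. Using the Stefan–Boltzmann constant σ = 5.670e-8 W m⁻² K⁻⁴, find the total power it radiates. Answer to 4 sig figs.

Area A = 0.8208 × 0.9492 = 0.779103 m².
P = σAT⁴ = 5.670×10⁻⁸ × 0.779103 × (522.4)⁴ = 3290 W.

P ≈ 3290 W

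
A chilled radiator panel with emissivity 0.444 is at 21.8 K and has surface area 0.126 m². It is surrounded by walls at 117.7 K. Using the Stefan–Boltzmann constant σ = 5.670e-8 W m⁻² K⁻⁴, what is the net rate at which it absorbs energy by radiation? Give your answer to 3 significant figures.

Net gain ≈ 0.608 W

Area A = 0.126 m².
Net radiated power P_net = εσA(T⁴ − T₀⁴) = 0.444×5.670×10⁻⁸×0.126×(21.8⁴ − 117.7⁴).
T⁴ − T₀⁴ = 2.25853×10⁵ − 1.91914×10⁸ = -1.91688×10⁸ K⁴, so P_net = -0.608 W — negative, meaning a net gain of 0.608 W.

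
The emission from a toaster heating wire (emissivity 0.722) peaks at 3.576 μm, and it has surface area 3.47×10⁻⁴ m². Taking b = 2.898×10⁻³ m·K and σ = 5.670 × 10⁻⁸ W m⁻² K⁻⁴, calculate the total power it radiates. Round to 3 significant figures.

P ≈ 6.13 W

Wien's law: T = b/λ_max = 2.898×10⁻³/3.576×10⁻⁶ = 810.403 K.
Area A = 3.47×10⁻⁴ m².
Then P = εσAT⁴ = 0.722×5.670×10⁻⁸×3.47×10⁻⁴×(810.403)⁴ = 6.13 W.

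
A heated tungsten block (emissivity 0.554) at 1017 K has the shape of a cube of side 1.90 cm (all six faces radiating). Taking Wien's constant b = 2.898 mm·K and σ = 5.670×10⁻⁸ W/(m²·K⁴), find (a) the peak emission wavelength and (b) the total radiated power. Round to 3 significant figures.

λ_max ≈ 2.85×10³ nm; P ≈ 72.8 W

(a) λ_max = b/T = 2.898×10⁻³/1017 = 2.850×10⁻⁶ m = 2.85×10³ nm.
Area A = 6s² = 6×(0.0190 m)² = 2.166×10⁻³ m².
(b) P = εσAT⁴ = 0.554×5.670×10⁻⁸×2.166×10⁻³×(1017)⁴ = 72.8 W.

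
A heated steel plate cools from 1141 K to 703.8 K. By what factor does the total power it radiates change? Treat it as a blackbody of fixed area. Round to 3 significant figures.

P₂/P₁ ≈ 0.145

P ∝ T⁴, so P₂/P₁ = (T₂/T₁)⁴ = (703.8/1141)⁴ = (0.616827)⁴ = 0.145.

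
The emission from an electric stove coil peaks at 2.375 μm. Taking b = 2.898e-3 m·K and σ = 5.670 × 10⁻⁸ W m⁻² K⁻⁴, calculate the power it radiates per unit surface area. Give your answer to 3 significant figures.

I ≈ 1.26×10⁵ W/m²

Wien's law: T = b/λ_max = 2.898×10⁻³/2.375×10⁻⁶ = 1220.21 K.
Then I = σT⁴ = 5.670×10⁻⁸×(1220.21)⁴ = 1.26×10⁵ W/m².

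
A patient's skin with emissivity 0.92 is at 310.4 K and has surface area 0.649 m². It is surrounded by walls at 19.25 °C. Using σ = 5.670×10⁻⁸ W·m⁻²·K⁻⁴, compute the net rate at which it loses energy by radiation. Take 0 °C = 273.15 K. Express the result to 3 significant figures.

Net loss ≈ 66.8 W

Surroundings: T = 19.25 °C + 273.15 = 292.40 K.
Area A = 0.649 m².
Net radiated power P_net = εσA(T⁴ − T₀⁴) = 0.92×5.670×10⁻⁸×0.649×(310.4⁴ − 292.40⁴).
T⁴ − T₀⁴ = 9.28297×10⁹ − 7.30987×10⁹ = 1.97310×10⁹ K⁴, so P_net = 66.8 W.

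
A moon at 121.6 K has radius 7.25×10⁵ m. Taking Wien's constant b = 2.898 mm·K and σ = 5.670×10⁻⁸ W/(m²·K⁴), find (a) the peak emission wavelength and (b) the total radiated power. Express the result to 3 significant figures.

λ_max ≈ 23.8 μm; P ≈ 8.19×10¹³ W

(a) λ_max = b/T = 2.898×10⁻³/121.6 = 2.383×10⁻⁵ m = 23.8 μm.
Surface area A = 4πR² = 4π(7.25×10⁵ m)² = 6.60520×10¹² m².
(b) P = σAT⁴ = 5.670×10⁻⁸×6.60520×10¹²×(121.6)⁴ = 8.19×10¹³ W.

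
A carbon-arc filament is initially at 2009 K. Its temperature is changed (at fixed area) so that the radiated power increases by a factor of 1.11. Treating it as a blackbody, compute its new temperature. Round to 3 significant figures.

T₂ ≈ 2.06×10³ K

P ∝ T⁴, so T₂/T₁ = (P₂/P₁)^(1/4) = (1.11)^(1/4) = 1.02643.
T₂ = 2009 × 1.02643 = 2.06×10³ K.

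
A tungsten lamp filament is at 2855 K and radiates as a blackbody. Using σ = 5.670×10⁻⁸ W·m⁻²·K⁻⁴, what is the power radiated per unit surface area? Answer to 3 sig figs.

Stefan–Boltzmann: I = σT⁴ = 5.670×10⁻⁸ × (2855)⁴ = 3.77×10⁶ W/m².

I ≈ 3.77×10⁶ W/m²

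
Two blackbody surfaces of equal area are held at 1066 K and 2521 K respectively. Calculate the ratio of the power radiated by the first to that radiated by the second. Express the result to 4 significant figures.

P₁/P₂ ≈ 0.03197

With equal areas, P₁/P₂ = (T₁/T₂)⁴ = (1066/2521)⁴ = 0.03197.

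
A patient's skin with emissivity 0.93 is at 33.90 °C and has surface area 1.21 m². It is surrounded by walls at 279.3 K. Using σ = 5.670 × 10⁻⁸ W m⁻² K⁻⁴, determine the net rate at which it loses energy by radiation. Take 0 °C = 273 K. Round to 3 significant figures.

Net loss ≈ 178 W

T = 33.90 °C + 273 = 306.90 K.
Area A = 1.21 m².
Net radiated power P_net = εσA(T⁴ − T₀⁴) = 0.93×5.670×10⁻⁸×1.21×(306.90⁴ − 279.3⁴).
T⁴ − T₀⁴ = 8.87131×10⁹ − 6.08532×10⁹ = 2.78599×10⁹ K⁴, so P_net = 178 W.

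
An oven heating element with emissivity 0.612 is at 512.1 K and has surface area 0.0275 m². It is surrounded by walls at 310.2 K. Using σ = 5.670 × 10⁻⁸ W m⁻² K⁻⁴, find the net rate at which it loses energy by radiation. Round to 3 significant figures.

Net loss ≈ 56.8 W

Area A = 0.0275 m².
Net radiated power P_net = εσA(T⁴ − T₀⁴) = 0.612×5.670×10⁻⁸×0.0275×(512.1⁴ − 310.2⁴).
T⁴ − T₀⁴ = 6.87732×10¹⁰ − 9.25907×10⁹ = 5.95141×10¹⁰ K⁴, so P_net = 56.8 W.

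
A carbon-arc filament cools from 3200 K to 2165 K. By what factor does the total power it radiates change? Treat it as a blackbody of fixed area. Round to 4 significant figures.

P₂/P₁ ≈ 0.2095

P ∝ T⁴, so P₂/P₁ = (T₂/T₁)⁴ = (2165/3200)⁴ = (0.676562)⁴ = 0.2095.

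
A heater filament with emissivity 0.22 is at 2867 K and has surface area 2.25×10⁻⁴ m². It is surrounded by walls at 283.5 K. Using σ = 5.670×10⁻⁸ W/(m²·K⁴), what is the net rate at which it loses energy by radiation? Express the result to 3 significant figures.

Area A = 2.25×10⁻⁴ m².
Net radiated power P_net = εσA(T⁴ − T₀⁴) = 0.22×5.670×10⁻⁸×2.25×10⁻⁴×(2867⁴ − 283.5⁴).
T⁴ − T₀⁴ = 6.75633×10¹³ − 6.45970×10⁹ = 6.75568×10¹³ K⁴, so P_net = 190 W.

Net loss ≈ 190 W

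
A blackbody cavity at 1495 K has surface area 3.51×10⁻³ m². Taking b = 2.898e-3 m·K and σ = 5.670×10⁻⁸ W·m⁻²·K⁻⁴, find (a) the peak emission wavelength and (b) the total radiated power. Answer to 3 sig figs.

λ_max ≈ 1.94 μm; P ≈ 994 W

(a) λ_max = b/T = 2.898×10⁻³/1495 = 1.938×10⁻⁶ m = 1.94 μm.
Area A = 3.51×10⁻³ m².
(b) P = σAT⁴ = 5.670×10⁻⁸×3.51×10⁻³×(1495)⁴ = 994 W.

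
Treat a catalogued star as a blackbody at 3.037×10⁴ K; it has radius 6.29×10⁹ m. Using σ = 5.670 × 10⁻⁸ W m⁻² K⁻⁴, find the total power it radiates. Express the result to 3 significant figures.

P ≈ 2.40×10³¹ W

Surface area A = 4πR² = 4π(6.29×10⁹ m)² = 4.97177×10²⁰ m².
P = σAT⁴ = 5.670×10⁻⁸ × 4.97177×10²⁰ × (3.037×10⁴)⁴ = 2.40×10³¹ W.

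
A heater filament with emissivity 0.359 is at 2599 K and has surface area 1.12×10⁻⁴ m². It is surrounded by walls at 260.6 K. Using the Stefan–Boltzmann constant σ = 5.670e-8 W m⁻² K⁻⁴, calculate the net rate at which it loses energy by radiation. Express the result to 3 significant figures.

Area A = 1.12×10⁻⁴ m².
Net radiated power P_net = εσA(T⁴ − T₀⁴) = 0.359×5.670×10⁻⁸×1.12×10⁻⁴×(2599⁴ − 260.6⁴).
T⁴ − T₀⁴ = 4.56273×10¹³ − 4.61209×10⁹ = 4.56227×10¹³ K⁴, so P_net = 104 W.

Net loss ≈ 104 W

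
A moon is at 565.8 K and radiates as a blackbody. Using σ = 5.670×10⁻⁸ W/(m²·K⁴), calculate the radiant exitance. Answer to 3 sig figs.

I ≈ 5.81×10³ W/m²

Stefan–Boltzmann: I = σT⁴ = 5.670×10⁻⁸ × (565.8)⁴ = 5.81×10³ W/m².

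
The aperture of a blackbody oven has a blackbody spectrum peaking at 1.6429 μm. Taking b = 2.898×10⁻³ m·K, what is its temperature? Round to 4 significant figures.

Wien's law gives T = b/λ_max = (2.898×10⁻³ m·K)/(1.6429×10⁻⁶ m) = 1764 K.

T ≈ 1764 K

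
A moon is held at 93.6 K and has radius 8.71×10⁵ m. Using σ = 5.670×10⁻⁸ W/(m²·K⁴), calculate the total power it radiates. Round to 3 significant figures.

P ≈ 4.15×10¹³ W

Surface area A = 4πR² = 4π(8.71×10⁵ m)² = 9.53336×10¹² m².
P = σAT⁴ = 5.670×10⁻⁸ × 9.53336×10¹² × (93.6)⁴ = 4.15×10¹³ W.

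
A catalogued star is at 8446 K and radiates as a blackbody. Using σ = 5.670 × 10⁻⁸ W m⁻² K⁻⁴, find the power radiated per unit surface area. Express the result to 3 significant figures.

I ≈ 2.89×10⁸ W/m²

Stefan–Boltzmann: I = σT⁴ = 5.670×10⁻⁸ × (8446)⁴ = 2.89×10⁸ W/m².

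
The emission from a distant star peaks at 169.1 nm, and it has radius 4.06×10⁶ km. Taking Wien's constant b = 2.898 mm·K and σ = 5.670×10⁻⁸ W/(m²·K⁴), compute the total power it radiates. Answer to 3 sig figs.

P ≈ 1.01×10³⁰ W

Wien's law: T = b/λ_max = 2.898×10⁻³/1.691×10⁻⁷ = 17137.8 K.
Surface area A = 4πR² = 4π(4.06×10⁹ m)² = 2.07139×10²⁰ m².
Then P = σAT⁴ = 5.670×10⁻⁸×2.07139×10²⁰×(17137.8)⁴ = 1.01×10³⁰ W.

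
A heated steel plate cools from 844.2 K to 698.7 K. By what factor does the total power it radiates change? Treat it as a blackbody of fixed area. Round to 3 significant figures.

P₂/P₁ ≈ 0.469

P ∝ T⁴, so P₂/P₁ = (T₂/T₁)⁴ = (698.7/844.2)⁴ = (0.827647)⁴ = 0.469.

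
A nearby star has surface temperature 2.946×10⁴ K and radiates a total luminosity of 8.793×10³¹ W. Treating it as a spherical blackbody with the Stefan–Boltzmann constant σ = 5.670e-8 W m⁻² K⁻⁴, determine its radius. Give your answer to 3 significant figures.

L = 4πR²σT⁴ ⇒ R = √(L/(4πσT⁴)).
σT⁴ = 4.27085×10¹⁰ W/m², so R = √(8.793×10³¹/(4π×4.27085×10¹⁰)) = 1.28×10¹⁰ m.

R ≈ 1.28×10¹⁰ m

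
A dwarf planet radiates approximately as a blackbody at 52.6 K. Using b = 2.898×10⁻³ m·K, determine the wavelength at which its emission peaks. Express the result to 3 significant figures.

Wien's displacement law: λ_max = b/T = (2.898×10⁻³ m·K)/(52.6 K) = 5.510×10⁻⁵ m.
That is 55.1 μm, in the infrared range.

λ_max ≈ 55.1 μm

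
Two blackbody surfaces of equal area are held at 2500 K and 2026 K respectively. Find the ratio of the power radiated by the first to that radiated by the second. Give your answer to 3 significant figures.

P₁/P₂ ≈ 2.32

With equal areas, P₁/P₂ = (T₁/T₂)⁴ = (2500/2026)⁴ = 2.32.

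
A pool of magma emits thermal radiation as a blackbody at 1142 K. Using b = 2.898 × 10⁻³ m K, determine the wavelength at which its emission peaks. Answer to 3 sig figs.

Wien's displacement law: λ_max = b/T = (2.898×10⁻³ m·K)/(1142 K) = 2.538×10⁻⁶ m.
That is 2.54 μm, in the infrared range.

λ_max ≈ 2.54 μm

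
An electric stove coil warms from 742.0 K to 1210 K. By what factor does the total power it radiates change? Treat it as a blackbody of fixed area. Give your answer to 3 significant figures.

P ∝ T⁴, so P₂/P₁ = (T₂/T₁)⁴ = (1210/742.0)⁴ = (1.63073)⁴ = 7.07.

P₂/P₁ ≈ 7.07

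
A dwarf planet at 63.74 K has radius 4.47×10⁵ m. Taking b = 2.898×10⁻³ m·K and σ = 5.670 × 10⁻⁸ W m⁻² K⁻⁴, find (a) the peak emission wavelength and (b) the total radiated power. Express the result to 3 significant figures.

λ_max ≈ 45.5 μm; P ≈ 2.35×10¹² W

(a) λ_max = b/T = 2.898×10⁻³/63.74 = 4.547×10⁻⁵ m = 45.5 μm.
Surface area A = 4πR² = 4π(4.47×10⁵ m)² = 2.51087×10¹² m².
(b) P = σAT⁴ = 5.670×10⁻⁸×2.51087×10¹²×(63.74)⁴ = 2.35×10¹² W.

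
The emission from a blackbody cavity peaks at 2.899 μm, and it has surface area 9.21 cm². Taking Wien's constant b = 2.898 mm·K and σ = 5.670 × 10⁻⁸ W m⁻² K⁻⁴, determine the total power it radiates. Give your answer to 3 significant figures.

P ≈ 52.1 W

Wien's law: T = b/λ_max = 2.898×10⁻³/2.899×10⁻⁶ = 999.655 K.
Area A = 9.21 cm² = 9.21×10⁻⁴ m².
Then P = σAT⁴ = 5.670×10⁻⁸×9.21×10⁻⁴×(999.655)⁴ = 52.1 W.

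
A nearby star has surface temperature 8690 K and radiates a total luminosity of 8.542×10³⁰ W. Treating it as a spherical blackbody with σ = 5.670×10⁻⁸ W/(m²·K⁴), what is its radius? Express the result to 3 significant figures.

R ≈ 4.59×10¹⁰ m

L = 4πR²σT⁴ ⇒ R = √(L/(4πσT⁴)).
σT⁴ = 3.23342×10⁸ W/m², so R = √(8.542×10³⁰/(4π×3.23342×10⁸)) = 4.59×10¹⁰ m.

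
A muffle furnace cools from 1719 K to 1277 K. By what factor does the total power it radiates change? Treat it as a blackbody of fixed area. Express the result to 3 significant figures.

P₂/P₁ ≈ 0.305

P ∝ T⁴, so P₂/P₁ = (T₂/T₁)⁴ = (1277/1719)⁴ = (0.742874)⁴ = 0.305.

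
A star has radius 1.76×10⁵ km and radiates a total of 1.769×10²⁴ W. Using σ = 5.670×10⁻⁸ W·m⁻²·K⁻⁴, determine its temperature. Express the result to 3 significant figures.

Surface area A = 4πR² = 4π(1.76×10⁸ m)² = 3.89256×10¹⁷ m².
P = σAT⁴ ⇒ T = (P/(σA))^(1/4) = (1.769×10²⁴/(5.670×10⁻⁸×3.89256×10¹⁷))^(1/4) = 2.99×10³ K.

T ≈ 2.99×10³ K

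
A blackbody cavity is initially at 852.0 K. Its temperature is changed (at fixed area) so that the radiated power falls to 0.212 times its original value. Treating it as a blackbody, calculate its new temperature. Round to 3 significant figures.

T₂ ≈ 578 K

P ∝ T⁴, so T₂/T₁ = (P₂/P₁)^(1/4) = (0.212)^(1/4) = 0.678553.
T₂ = 852.0 × 0.678553 = 578 K.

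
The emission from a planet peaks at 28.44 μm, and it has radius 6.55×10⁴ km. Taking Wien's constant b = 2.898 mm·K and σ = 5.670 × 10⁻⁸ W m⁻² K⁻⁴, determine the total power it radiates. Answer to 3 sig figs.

Wien's law: T = b/λ_max = 2.898×10⁻³/2.844×10⁻⁵ = 101.899 K.
Surface area A = 4πR² = 4π(6.55×10⁷ m)² = 5.39129×10¹⁶ m².
Then P = σAT⁴ = 5.670×10⁻⁸×5.39129×10¹⁶×(101.899)⁴ = 3.30×10¹⁷ W.

P ≈ 3.30×10¹⁷ W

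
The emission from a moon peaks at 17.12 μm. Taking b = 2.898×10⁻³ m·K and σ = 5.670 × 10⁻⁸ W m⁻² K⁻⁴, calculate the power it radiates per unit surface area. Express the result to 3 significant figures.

I ≈ 46.6 W/m²

Wien's law: T = b/λ_max = 2.898×10⁻³/1.712×10⁻⁵ = 169.276 K.
Then I = σT⁴ = 5.670×10⁻⁸×(169.276)⁴ = 46.6 W/m².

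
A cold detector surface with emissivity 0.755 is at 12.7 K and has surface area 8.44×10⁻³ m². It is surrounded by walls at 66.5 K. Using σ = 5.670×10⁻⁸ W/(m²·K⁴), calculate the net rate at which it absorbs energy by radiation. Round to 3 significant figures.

Area A = 8.44×10⁻³ m².
Net radiated power P_net = εσA(T⁴ − T₀⁴) = 0.755×5.670×10⁻⁸×8.44×10⁻³×(12.7⁴ − 66.5⁴).
T⁴ − T₀⁴ = 26014.5 − 1.95563×10⁷ = -1.95303×10⁷ K⁴, so P_net = -7.06×10⁻³ W — negative, meaning a net gain of 7.06×10⁻³ W.

Net gain ≈ 7.06×10⁻³ W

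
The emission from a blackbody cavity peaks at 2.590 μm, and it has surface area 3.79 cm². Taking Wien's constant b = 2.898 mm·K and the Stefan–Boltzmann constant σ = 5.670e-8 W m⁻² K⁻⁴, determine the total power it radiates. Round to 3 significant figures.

Wien's law: T = b/λ_max = 2.898×10⁻³/2.590×10⁻⁶ = 1118.92 K.
Area A = 3.79 cm² = 3.79×10⁻⁴ m².
Then P = σAT⁴ = 5.670×10⁻⁸×3.79×10⁻⁴×(1118.92)⁴ = 33.7 W.

P ≈ 33.7 W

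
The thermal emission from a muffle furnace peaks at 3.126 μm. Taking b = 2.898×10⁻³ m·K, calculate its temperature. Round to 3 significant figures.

T ≈ 927 K

Wien's law gives T = b/λ_max = (2.898×10⁻³ m·K)/(3.126×10⁻⁶ m) = 927 K.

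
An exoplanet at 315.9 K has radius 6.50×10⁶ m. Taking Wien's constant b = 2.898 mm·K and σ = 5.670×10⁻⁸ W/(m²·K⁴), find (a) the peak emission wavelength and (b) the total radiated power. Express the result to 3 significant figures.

λ_max ≈ 9.17 μm; P ≈ 3.00×10¹⁷ W

(a) λ_max = b/T = 2.898×10⁻³/315.9 = 9.174×10⁻⁶ m = 9.17 μm.
Surface area A = 4πR² = 4π(6.50×10⁶ m)² = 5.30929×10¹⁴ m².
(b) P = σAT⁴ = 5.670×10⁻⁸×5.30929×10¹⁴×(315.9)⁴ = 3.00×10¹⁷ W.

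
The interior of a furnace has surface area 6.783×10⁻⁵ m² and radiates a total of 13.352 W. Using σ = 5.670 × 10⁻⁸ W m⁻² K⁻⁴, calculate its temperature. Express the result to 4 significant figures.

Area A = 6.783×10⁻⁵ m².
P = σAT⁴ ⇒ T = (P/(σA))^(1/4) = (13.352/(5.670×10⁻⁸×6.783×10⁻⁵))^(1/4) = 1365 K.

T ≈ 1365 K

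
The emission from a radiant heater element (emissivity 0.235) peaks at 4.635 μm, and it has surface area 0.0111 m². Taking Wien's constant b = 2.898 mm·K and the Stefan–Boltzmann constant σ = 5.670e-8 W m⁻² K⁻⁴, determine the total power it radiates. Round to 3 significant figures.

Wien's law: T = b/λ_max = 2.898×10⁻³/4.635×10⁻⁶ = 625.243 K.
Area A = 0.0111 m².
Then P = εσAT⁴ = 0.235×5.670×10⁻⁸×0.0111×(625.243)⁴ = 22.6 W.

P ≈ 22.6 W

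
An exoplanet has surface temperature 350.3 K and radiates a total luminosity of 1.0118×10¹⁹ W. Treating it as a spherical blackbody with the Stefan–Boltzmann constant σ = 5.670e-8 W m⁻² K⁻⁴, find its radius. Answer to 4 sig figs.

R ≈ 3.071×10⁷ m

L = 4πR²σT⁴ ⇒ R = √(L/(4πσT⁴)).
σT⁴ = 853.775 W/m², so R = √(1.0118×10¹⁹/(4π×853.775)) = 3.071×10⁷ m.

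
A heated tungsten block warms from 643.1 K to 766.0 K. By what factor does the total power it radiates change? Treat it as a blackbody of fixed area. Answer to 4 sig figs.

P ∝ T⁴, so P₂/P₁ = (T₂/T₁)⁴ = (766.0/643.1)⁴ = (1.19111)⁴ = 2.013.

P₂/P₁ ≈ 2.013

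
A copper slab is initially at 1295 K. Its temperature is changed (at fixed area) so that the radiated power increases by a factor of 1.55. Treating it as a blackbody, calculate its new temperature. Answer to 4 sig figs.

T₂ ≈ 1445 K

P ∝ T⁴, so T₂/T₁ = (P₂/P₁)^(1/4) = (1.55)^(1/4) = 1.11579.
T₂ = 1295 × 1.11579 = 1445 K.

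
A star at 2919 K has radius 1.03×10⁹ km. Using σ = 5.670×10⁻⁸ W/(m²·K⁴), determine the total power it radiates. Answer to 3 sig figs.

Surface area A = 4πR² = 4π(1.03×10¹² m)² = 1.33317×10²⁵ m².
P = σAT⁴ = 5.670×10⁻⁸ × 1.33317×10²⁵ × (2919)⁴ = 5.49×10³¹ W.

P ≈ 5.49×10³¹ W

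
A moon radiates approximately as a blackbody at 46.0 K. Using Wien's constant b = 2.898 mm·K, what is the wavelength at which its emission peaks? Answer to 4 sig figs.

λ_max ≈ 63.00 μm

Wien's displacement law: λ_max = b/T = (2.898×10⁻³ m·K)/(46.0 K) = 6.3000×10⁻⁵ m.
That is 63.00 μm, in the infrared range.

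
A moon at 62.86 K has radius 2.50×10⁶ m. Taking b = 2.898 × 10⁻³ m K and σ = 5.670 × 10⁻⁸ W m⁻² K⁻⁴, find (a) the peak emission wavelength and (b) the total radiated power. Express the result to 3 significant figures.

λ_max ≈ 46.1 μm; P ≈ 6.95×10¹³ W

(a) λ_max = b/T = 2.898×10⁻³/62.86 = 4.610×10⁻⁵ m = 46.1 μm.
Surface area A = 4πR² = 4π(2.50×10⁶ m)² = 7.85398×10¹³ m².
(b) P = σAT⁴ = 5.670×10⁻⁸×7.85398×10¹³×(62.86)⁴ = 6.95×10¹³ W.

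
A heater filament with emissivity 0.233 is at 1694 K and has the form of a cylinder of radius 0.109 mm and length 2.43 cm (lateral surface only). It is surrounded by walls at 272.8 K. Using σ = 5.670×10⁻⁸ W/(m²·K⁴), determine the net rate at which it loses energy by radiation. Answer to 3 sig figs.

Lateral area A = 2πrL = 2π×1.09×10⁻⁴×0.0243 = 1.66423×10⁻⁵ m².
Net radiated power P_net = εσA(T⁴ − T₀⁴) = 0.233×5.670×10⁻⁸×1.66423×10⁻⁵×(1694⁴ − 272.8⁴).
T⁴ − T₀⁴ = 8.23481×10¹² − 5.53831×10⁹ = 8.22927×10¹² K⁴, so P_net = 1.81 W.

Net loss ≈ 1.81 W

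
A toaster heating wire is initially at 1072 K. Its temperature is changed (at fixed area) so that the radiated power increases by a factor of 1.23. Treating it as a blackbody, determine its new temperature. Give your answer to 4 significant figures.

P ∝ T⁴, so T₂/T₁ = (P₂/P₁)^(1/4) = (1.23)^(1/4) = 1.05312.
T₂ = 1072 × 1.05312 = 1129 K.

T₂ ≈ 1129 K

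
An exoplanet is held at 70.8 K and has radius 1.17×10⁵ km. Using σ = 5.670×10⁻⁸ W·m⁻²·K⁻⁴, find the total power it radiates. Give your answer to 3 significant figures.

P ≈ 2.45×10¹⁷ W

Surface area A = 4πR² = 4π(1.17×10⁸ m)² = 1.72021×10¹⁷ m².
P = σAT⁴ = 5.670×10⁻⁸ × 1.72021×10¹⁷ × (70.8)⁴ = 2.45×10¹⁷ W.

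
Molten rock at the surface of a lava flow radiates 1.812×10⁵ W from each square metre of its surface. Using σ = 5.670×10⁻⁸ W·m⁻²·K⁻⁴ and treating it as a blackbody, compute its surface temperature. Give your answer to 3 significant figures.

I = σT⁴, so T = (I/σ)^(1/4) = (1.812×10⁵/(5.670×10⁻⁸))^(1/4) = 1.34×10³ K.

T ≈ 1.34×10³ K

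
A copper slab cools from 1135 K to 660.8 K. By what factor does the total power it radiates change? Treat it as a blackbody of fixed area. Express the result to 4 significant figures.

P₂/P₁ ≈ 0.1149

P ∝ T⁴, so P₂/P₁ = (T₂/T₁)⁴ = (660.8/1135)⁴ = (0.582203)⁴ = 0.1149.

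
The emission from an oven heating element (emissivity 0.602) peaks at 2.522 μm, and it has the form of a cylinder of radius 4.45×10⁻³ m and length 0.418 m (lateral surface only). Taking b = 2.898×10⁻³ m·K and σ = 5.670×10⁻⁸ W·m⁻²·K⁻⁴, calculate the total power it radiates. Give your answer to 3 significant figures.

P ≈ 696 W

Wien's law: T = b/λ_max = 2.898×10⁻³/2.522×10⁻⁶ = 1149.09 K.
Lateral area A = 2πrL = 2π×4.45×10⁻³×0.418 = 0.0116874 m².
Then P = εσAT⁴ = 0.602×5.670×10⁻⁸×0.0116874×(1149.09)⁴ = 696 W.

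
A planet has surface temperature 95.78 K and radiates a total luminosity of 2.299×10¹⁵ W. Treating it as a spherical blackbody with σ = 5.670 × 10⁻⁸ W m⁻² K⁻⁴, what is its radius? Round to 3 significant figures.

L = 4πR²σT⁴ ⇒ R = √(L/(4πσT⁴)).
σT⁴ = 4.77180 W/m², so R = √(2.299×10¹⁵/(4π×4.77180)) = 6.19×10⁶ m.

R ≈ 6.19×10⁶ m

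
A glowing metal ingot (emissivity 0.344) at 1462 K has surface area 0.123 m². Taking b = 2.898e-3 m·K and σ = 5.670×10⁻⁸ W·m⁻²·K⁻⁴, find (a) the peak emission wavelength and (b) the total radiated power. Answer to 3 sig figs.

λ_max ≈ 1.98 μm; P ≈ 1.10×10⁴ W

(a) λ_max = b/T = 2.898×10⁻³/1462 = 1.982×10⁻⁶ m = 1.98 μm.
Area A = 0.123 m².
(b) P = εσAT⁴ = 0.344×5.670×10⁻⁸×0.123×(1462)⁴ = 1.10×10⁴ W.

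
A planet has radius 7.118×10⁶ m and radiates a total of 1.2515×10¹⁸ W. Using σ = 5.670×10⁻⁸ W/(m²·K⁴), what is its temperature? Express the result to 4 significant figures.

Surface area A = 4πR² = 4π(7.118×10⁶ m)² = 6.36687×10¹⁴ m².
P = σAT⁴ ⇒ T = (P/(σA))^(1/4) = (1.2515×10¹⁸/(5.670×10⁻⁸×6.36687×10¹⁴))^(1/4) = 431.5 K.

T ≈ 431.5 K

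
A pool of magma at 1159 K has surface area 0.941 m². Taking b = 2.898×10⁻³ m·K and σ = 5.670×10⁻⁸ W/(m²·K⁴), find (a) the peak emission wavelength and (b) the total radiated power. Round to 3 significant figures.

λ_max ≈ 2.50 μm; P ≈ 9.63×10⁴ W

(a) λ_max = b/T = 2.898×10⁻³/1159 = 2.500×10⁻⁶ m = 2.50 μm.
Area A = 0.941 m².
(b) P = σAT⁴ = 5.670×10⁻⁸×0.941×(1159)⁴ = 9.63×10⁴ W.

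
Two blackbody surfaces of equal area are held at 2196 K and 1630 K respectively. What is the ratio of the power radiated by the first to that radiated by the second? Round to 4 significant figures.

With equal areas, P₁/P₂ = (T₁/T₂)⁴ = (2196/1630)⁴ = 3.294.

P₁/P₂ ≈ 3.294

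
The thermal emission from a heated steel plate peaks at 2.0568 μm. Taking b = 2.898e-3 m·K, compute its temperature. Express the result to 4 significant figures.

T ≈ 1409 K

Wien's law gives T = b/λ_max = (2.898×10⁻³ m·K)/(2.0568×10⁻⁶ m) = 1409 K.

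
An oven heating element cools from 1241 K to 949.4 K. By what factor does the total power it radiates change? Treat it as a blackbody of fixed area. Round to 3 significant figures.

P ∝ T⁴, so P₂/P₁ = (T₂/T₁)⁴ = (949.4/1241)⁴ = (0.765028)⁴ = 0.343.

P₂/P₁ ≈ 0.343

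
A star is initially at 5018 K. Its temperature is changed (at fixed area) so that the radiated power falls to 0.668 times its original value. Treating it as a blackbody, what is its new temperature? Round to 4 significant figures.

T₂ ≈ 4537 K

P ∝ T⁴, so T₂/T₁ = (P₂/P₁)^(1/4) = (0.668)^(1/4) = 0.904053.
T₂ = 5018 × 0.904053 = 4537 K.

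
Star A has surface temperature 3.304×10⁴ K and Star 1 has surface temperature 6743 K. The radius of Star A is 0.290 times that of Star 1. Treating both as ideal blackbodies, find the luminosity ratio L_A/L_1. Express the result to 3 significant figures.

L ∝ R²T⁴, so L_A/L_1 = (R_A/R_1)²(T_A/T_1)⁴ = (0.290)² × (3.304×10⁴/6743)⁴ = 0.0841 × 576.431 = 48.5.

L_A/L_1 ≈ 48.5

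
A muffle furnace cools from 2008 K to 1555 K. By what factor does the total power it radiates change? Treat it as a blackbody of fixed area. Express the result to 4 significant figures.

P₂/P₁ ≈ 0.3596

P ∝ T⁴, so P₂/P₁ = (T₂/T₁)⁴ = (1555/2008)⁴ = (0.774402)⁴ = 0.3596.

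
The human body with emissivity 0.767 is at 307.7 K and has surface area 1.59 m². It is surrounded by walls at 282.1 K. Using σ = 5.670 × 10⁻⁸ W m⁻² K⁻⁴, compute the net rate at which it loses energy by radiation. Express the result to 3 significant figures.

Net loss ≈ 182 W

Area A = 1.59 m².
Net radiated power P_net = εσA(T⁴ − T₀⁴) = 0.767×5.670×10⁻⁸×1.59×(307.7⁴ − 282.1⁴).
T⁴ − T₀⁴ = 8.96417×10⁹ − 6.33304×10⁹ = 2.63113×10⁹ K⁴, so P_net = 182 W.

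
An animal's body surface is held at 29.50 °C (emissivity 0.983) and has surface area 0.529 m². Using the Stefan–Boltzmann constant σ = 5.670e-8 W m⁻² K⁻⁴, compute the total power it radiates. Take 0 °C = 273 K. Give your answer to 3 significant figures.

P ≈ 247 W

T = 29.50 °C + 273 = 302.50 K.
Area A = 0.529 m².
P = εσAT⁴ = 0.983 × 5.670×10⁻⁸ × 0.529 × (302.50)⁴ = 247 W.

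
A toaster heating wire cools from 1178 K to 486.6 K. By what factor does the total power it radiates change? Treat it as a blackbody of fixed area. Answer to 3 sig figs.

P₂/P₁ ≈ 0.0291

P ∝ T⁴, so P₂/P₁ = (T₂/T₁)⁴ = (486.6/1178)⁴ = (0.413073)⁴ = 0.0291.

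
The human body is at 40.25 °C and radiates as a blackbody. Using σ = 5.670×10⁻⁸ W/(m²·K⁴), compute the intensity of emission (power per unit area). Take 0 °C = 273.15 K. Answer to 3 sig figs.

I ≈ 547 W/m²

T = 40.25 °C + 273.15 = 313.40 K.
Stefan–Boltzmann: I = σT⁴ = 5.670×10⁻⁸ × (313.40)⁴ = 547 W/m².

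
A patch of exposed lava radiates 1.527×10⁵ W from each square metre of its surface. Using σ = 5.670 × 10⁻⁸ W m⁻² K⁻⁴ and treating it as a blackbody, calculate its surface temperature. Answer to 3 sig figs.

T ≈ 1.28×10³ K

I = σT⁴, so T = (I/σ)^(1/4) = (1.527×10⁵/(5.670×10⁻⁸))^(1/4) = 1.28×10³ K.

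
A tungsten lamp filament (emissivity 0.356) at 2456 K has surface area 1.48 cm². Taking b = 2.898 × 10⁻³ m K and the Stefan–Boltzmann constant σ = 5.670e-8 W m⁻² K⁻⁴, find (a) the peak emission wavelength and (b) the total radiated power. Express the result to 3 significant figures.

λ_max ≈ 1.18 μm; P ≈ 109 W

(a) λ_max = b/T = 2.898×10⁻³/2456 = 1.180×10⁻⁶ m = 1.18 μm.
Area A = 1.48 cm² = 1.48×10⁻⁴ m².
(b) P = εσAT⁴ = 0.356×5.670×10⁻⁸×1.48×10⁻⁴×(2456)⁴ = 109 W.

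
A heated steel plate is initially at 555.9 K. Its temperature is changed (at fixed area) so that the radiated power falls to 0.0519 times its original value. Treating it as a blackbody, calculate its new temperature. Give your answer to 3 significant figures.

P ∝ T⁴, so T₂/T₁ = (P₂/P₁)^(1/4) = (0.0519)^(1/4) = 0.477300.
T₂ = 555.9 × 0.477300 = 265 K.

T₂ ≈ 265 K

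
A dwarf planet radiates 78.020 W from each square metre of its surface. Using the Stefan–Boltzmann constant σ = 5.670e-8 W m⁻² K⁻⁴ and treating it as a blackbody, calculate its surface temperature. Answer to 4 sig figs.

T ≈ 192.6 K

I = σT⁴, so T = (I/σ)^(1/4) = (78.020/(5.670×10⁻⁸))^(1/4) = 192.6 K.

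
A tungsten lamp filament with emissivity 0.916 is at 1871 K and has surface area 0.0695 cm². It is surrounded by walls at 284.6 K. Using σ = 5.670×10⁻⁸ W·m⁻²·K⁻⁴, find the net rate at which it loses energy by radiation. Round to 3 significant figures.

Net loss ≈ 4.42 W

Area A = 0.0695 cm² = 6.95×10⁻⁶ m².
Net radiated power P_net = εσA(T⁴ − T₀⁴) = 0.916×5.670×10⁻⁸×6.95×10⁻⁶×(1871⁴ − 284.6⁴).
T⁴ − T₀⁴ = 1.22545×10¹³ − 6.56054×10⁹ = 1.22479×10¹³ K⁴, so P_net = 4.42 W.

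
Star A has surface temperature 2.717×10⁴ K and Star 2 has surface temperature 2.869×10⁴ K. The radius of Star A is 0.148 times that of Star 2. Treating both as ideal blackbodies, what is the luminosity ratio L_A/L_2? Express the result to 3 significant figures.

L ∝ R²T⁴, so L_A/L_2 = (R_A/R_2)²(T_A/T_2)⁴ = (0.148)² × (2.717×10⁴/2.869×10⁴)⁴ = 0.021904 × 0.804334 = 0.0176.

L_A/L_2 ≈ 0.0176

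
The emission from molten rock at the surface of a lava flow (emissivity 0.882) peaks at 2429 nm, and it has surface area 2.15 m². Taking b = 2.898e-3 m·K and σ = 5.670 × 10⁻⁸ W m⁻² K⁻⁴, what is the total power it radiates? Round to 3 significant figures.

Wien's law: T = b/λ_max = 2.898×10⁻³/2.429×10⁻⁶ = 1193.08 K.
Area A = 2.15 m².
Then P = εσAT⁴ = 0.882×5.670×10⁻⁸×2.15×(1193.08)⁴ = 2.18×10⁵ W.

P ≈ 2.18×10⁵ W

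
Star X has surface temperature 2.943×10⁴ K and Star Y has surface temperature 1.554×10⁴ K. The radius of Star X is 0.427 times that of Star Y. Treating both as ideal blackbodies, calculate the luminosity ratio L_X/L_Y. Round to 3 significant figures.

L_X/L_Y ≈ 2.35

L ∝ R²T⁴, so L_X/L_Y = (R_X/R_Y)²(T_X/T_Y)⁴ = (0.427)² × (2.943×10⁴/1.554×10⁴)⁴ = 0.182329 × 12.8634 = 2.35.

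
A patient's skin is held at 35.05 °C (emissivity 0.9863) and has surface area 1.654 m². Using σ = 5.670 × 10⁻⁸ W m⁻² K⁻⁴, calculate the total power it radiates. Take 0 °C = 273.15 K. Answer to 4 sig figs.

P ≈ 834.6 W

T = 35.05 °C + 273.15 = 308.20 K.
Area A = 1.654 m².
P = εσAT⁴ = 0.9863 × 5.670×10⁻⁸ × 1.654 × (308.20)⁴ = 834.6 W.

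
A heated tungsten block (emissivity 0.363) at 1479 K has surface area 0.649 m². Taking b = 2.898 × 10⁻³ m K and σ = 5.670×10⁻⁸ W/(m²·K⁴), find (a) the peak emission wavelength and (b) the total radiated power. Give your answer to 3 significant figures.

(a) λ_max = b/T = 2.898×10⁻³/1479 = 1.959×10⁻⁶ m = 1.96 μm.
Area A = 0.649 m².
(b) P = εσAT⁴ = 0.363×5.670×10⁻⁸×0.649×(1479)⁴ = 6.39×10⁴ W.

λ_max ≈ 1.96 μm; P ≈ 6.39×10⁴ W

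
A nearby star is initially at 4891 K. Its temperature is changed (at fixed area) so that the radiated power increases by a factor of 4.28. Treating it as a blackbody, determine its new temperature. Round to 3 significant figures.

T₂ ≈ 7.03×10³ K

P ∝ T⁴, so T₂/T₁ = (P₂/P₁)^(1/4) = (4.28)^(1/4) = 1.43834.
T₂ = 4891 × 1.43834 = 7.03×10³ K.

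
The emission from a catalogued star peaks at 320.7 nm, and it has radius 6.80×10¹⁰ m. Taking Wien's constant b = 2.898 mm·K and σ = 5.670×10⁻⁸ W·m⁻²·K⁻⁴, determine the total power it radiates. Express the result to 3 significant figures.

Wien's law: T = b/λ_max = 2.898×10⁻³/3.207×10⁻⁷ = 9036.48 K.
Surface area A = 4πR² = 4π(6.80×10¹⁰ m)² = 5.81069×10²² m².
Then P = σAT⁴ = 5.670×10⁻⁸×5.81069×10²²×(9036.48)⁴ = 2.20×10³¹ W.

P ≈ 2.20×10³¹ W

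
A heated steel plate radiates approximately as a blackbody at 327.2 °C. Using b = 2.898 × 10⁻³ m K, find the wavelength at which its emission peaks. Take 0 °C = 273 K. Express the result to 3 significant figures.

T = 327.2 °C + 273 = 600.2 K.
Wien's displacement law: λ_max = b/T = (2.898×10⁻³ m·K)/(600.2 K) = 4.828×10⁻⁶ m.
That is 4.83 μm, in the infrared range.

λ_max ≈ 4.83 μm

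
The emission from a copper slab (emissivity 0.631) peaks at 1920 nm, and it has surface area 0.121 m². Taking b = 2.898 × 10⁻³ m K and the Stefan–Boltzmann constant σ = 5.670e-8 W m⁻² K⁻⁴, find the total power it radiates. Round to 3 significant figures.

P ≈ 2.25×10⁴ W

Wien's law: T = b/λ_max = 2.898×10⁻³/1.920×10⁻⁶ = 1509.37 K.
Area A = 0.121 m².
Then P = εσAT⁴ = 0.631×5.670×10⁻⁸×0.121×(1509.37)⁴ = 2.25×10⁴ W.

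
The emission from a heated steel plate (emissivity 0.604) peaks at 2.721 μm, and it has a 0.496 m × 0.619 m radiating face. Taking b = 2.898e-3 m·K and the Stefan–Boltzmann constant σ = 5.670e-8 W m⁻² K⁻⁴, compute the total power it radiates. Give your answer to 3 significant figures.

Wien's law: T = b/λ_max = 2.898×10⁻³/2.721×10⁻⁶ = 1065.05 K.
Area A = 0.496 × 0.619 = 0.307024 m².
Then P = εσAT⁴ = 0.604×5.670×10⁻⁸×0.307024×(1065.05)⁴ = 1.35×10⁴ W.

P ≈ 1.35×10⁴ W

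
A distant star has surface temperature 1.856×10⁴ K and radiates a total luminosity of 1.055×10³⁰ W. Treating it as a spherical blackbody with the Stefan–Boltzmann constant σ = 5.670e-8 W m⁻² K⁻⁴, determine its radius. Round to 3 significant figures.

R ≈ 3.53×10⁹ m

L = 4πR²σT⁴ ⇒ R = √(L/(4πσT⁴)).
σT⁴ = 6.72814×10⁹ W/m², so R = √(1.055×10³⁰/(4π×6.72814×10⁹)) = 3.53×10⁹ m.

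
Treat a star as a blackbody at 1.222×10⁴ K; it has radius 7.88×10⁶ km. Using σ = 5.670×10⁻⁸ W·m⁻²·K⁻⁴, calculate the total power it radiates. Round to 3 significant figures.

P ≈ 9.87×10²⁹ W

Surface area A = 4πR² = 4π(7.88×10⁹ m)² = 7.80301×10²⁰ m².
P = σAT⁴ = 5.670×10⁻⁸ × 7.80301×10²⁰ × (1.222×10⁴)⁴ = 9.87×10²⁹ W.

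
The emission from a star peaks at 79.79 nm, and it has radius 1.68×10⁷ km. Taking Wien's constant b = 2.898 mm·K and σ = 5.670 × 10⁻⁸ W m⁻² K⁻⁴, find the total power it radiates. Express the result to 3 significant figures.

Wien's law: T = b/λ_max = 2.898×10⁻³/7.979×10⁻⁸ = 36320.3 K.
Surface area A = 4πR² = 4π(1.68×10¹⁰ m)² = 3.54673×10²¹ m².
Then P = σAT⁴ = 5.670×10⁻⁸×3.54673×10²¹×(36320.3)⁴ = 3.50×10³² W.

P ≈ 3.50×10³² W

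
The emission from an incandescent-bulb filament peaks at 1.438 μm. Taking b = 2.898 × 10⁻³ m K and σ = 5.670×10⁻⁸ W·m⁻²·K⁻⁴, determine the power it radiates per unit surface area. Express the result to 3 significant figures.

I ≈ 9.35×10⁵ W/m²

Wien's law: T = b/λ_max = 2.898×10⁻³/1.438×10⁻⁶ = 2015.30 K.
Then I = σT⁴ = 5.670×10⁻⁸×(2015.30)⁴ = 9.35×10⁵ W/m².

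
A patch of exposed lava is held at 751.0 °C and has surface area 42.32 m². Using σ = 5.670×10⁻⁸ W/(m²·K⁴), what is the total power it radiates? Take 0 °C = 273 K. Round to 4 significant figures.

T = 751.0 °C + 273 = 1024.0 K.
Area A = 42.32 m².
P = σAT⁴ = 5.670×10⁻⁸ × 42.32 × (1024.0)⁴ = 2.638×10⁶ W.

P ≈ 2.638×10⁶ W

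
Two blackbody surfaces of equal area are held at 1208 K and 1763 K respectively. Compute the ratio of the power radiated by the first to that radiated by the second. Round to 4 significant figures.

P₁/P₂ ≈ 0.2204

With equal areas, P₁/P₂ = (T₁/T₂)⁴ = (1208/1763)⁴ = 0.2204.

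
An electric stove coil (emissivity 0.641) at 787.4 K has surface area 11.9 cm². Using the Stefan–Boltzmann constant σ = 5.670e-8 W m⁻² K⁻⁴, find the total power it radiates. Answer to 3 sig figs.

P ≈ 16.6 W

Area A = 11.9 cm² = 1.19×10⁻³ m².
P = εσAT⁴ = 0.641 × 5.670×10⁻⁸ × 1.19×10⁻³ × (787.4)⁴ = 16.6 W.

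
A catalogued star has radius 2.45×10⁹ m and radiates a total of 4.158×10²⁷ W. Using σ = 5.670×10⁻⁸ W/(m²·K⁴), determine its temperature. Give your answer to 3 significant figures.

Surface area A = 4πR² = 4π(2.45×10⁹ m)² = 7.54296×10¹⁹ m².
P = σAT⁴ ⇒ T = (P/(σA))^(1/4) = (4.158×10²⁷/(5.670×10⁻⁸×7.54296×10¹⁹))^(1/4) = 5.58×10³ K.

T ≈ 5.58×10³ K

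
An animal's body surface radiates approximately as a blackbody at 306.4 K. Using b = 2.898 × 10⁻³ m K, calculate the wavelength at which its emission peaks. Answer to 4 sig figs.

Wien's displacement law: λ_max = b/T = (2.898×10⁻³ m·K)/(306.4 K) = 9.4582×10⁻⁶ m.
That is 9.458 μm, in the infrared range.

λ_max ≈ 9.458 μm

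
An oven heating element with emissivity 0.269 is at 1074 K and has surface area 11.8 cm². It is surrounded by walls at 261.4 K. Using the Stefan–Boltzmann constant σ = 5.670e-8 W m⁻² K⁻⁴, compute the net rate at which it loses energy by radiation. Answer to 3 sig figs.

Net loss ≈ 23.9 W

Area A = 11.8 cm² = 1.18×10⁻³ m².
Net radiated power P_net = εσA(T⁴ − T₀⁴) = 0.269×5.670×10⁻⁸×1.18×10⁻³×(1074⁴ − 261.4⁴).
T⁴ − T₀⁴ = 1.33051×10¹² − 4.66898×10⁹ = 1.32584×10¹² K⁴, so P_net = 23.9 W.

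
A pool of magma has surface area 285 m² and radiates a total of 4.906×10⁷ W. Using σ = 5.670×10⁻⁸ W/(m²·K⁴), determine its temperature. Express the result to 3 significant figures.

Area A = 285 m².
P = σAT⁴ ⇒ T = (P/(σA))^(1/4) = (4.906×10⁷/(5.670×10⁻⁸×285))^(1/4) = 1.32×10³ K.

T ≈ 1.32×10³ K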